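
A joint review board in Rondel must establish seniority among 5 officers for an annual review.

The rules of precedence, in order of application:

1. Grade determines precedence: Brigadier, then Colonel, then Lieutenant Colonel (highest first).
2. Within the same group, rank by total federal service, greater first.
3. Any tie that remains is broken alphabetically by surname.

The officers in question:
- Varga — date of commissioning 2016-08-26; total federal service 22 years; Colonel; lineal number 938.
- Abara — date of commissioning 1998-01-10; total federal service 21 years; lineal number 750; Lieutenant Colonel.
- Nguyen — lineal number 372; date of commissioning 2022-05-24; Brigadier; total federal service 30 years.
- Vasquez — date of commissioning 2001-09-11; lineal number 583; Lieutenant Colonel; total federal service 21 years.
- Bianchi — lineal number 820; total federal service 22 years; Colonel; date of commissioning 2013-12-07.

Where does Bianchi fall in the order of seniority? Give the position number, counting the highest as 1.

2

By grade: Nguyen (Brigadier); then Bianchi and Varga (Colonel); then Abara and Vasquez (Lieutenant Colonel).
Bianchi and Varga both have total federal service 22 years, so the next rule applies.
Among Bianchi and Varga, alphabetically by surname: Bianchi before Varga.
Abara and Vasquez both have total federal service 21 years, so the next rule applies.
Among Abara and Vasquez, alphabetically by surname: Abara before Vasquez.
Order: Nguyen, Bianchi, Varga, Abara, Vasquez. So position 2.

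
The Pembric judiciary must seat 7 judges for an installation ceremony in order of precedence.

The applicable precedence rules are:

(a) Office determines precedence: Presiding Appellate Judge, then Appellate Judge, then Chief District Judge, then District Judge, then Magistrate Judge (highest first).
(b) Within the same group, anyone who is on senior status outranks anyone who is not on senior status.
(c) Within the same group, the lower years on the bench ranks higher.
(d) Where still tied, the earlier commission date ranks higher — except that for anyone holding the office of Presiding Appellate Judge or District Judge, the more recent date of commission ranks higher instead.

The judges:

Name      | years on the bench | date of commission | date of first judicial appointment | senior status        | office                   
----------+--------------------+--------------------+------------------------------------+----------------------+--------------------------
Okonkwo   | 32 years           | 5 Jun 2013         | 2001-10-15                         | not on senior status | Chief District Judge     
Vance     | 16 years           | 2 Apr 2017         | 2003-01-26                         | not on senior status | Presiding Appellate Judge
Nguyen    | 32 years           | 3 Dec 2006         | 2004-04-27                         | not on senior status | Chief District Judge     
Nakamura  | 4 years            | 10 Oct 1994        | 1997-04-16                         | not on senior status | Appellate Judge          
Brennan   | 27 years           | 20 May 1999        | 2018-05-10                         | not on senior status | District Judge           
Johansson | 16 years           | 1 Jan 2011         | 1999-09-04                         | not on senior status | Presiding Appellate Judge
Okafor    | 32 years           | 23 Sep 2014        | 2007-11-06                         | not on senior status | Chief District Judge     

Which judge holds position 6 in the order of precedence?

Okafor

By office: Vance and Johansson (Presiding Appellate Judge); then Nakamura (Appellate Judge); then Nguyen, Okonkwo and Okafor (Chief District Judge); then Brennan (District Judge).
Vance and Johansson are each not on senior status, so the next rule applies.
Vance and Johansson both have years on the bench 16 years, so the next rule applies.
Among Vance and Johansson, by date of commission (later first) (reversed rule for this group): Vance (2 Apr 2017) before Johansson (1 Jan 2011).
Nguyen, Okonkwo and Okafor are each not on senior status, so the next rule applies.
Nguyen, Okonkwo and Okafor all have years on the bench 32 years, so the next rule applies.
Among Nguyen, Okonkwo and Okafor, by date of commission (earlier first): Nguyen (3 Dec 2006) before Okonkwo (5 Jun 2013) before Okafor (23 Sep 2014).
Order: Vance, Johansson, Nakamura, Nguyen, Okonkwo, Okafor, Brennan.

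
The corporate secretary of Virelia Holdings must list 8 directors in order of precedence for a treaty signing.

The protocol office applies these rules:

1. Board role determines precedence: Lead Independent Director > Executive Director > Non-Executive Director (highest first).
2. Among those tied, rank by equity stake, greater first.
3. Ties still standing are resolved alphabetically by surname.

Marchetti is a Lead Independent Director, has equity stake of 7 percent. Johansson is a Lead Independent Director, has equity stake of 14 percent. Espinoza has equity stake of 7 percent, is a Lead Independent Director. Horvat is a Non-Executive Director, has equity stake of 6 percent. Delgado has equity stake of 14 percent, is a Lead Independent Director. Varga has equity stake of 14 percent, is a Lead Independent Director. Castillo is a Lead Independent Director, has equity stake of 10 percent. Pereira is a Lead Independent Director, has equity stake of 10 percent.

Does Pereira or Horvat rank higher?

By board role: Delgado, Johansson, Varga, Castillo, Pereira, Espinoza and Marchetti (Lead Independent Director); then Horvat (Non-Executive Director).
Among Delgado, Johansson, Varga, Castillo, Pereira, Espinoza and Marchetti, by equity stake (higher first): Delgado, Johansson and Varga (14 percent) before Castillo and Pereira (10 percent) before Espinoza and Marchetti (7 percent).
Among Delgado, Johansson and Varga, alphabetically by surname: Delgado before Johansson before Varga.
Among Castillo and Pereira, alphabetically by surname: Castillo before Pereira.
Among Espinoza and Marchetti, alphabetically by surname: Espinoza before Marchetti.
So Pereira takes precedence.

Pereira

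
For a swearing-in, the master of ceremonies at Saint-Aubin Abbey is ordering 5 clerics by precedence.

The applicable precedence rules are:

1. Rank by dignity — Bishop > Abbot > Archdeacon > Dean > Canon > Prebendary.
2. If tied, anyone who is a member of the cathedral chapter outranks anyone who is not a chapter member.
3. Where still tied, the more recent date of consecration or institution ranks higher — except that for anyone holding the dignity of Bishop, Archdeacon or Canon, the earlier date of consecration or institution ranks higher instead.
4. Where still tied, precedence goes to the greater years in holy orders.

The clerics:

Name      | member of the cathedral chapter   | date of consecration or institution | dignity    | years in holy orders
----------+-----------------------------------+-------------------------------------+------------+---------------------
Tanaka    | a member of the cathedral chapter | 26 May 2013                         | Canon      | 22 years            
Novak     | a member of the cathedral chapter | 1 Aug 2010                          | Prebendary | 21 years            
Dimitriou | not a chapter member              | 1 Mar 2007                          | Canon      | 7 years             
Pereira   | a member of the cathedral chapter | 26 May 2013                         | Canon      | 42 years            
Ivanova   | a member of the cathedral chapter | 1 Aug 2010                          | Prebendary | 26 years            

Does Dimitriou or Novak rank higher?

By dignity: Pereira, Tanaka and Dimitriou (Canon); then Ivanova and Novak (Prebendary).
Among Pereira, Tanaka and Dimitriou, a member of the cathedral chapter before not a chapter member: Pereira and Tanaka (a member of the cathedral chapter) before Dimitriou (not a chapter member).
Pereira and Tanaka both have date of consecration or institution 26 May 2013, so the next rule applies.
Among Pereira and Tanaka, by years in holy orders (higher first): Pereira (42 years) before Tanaka (22 years).
Ivanova and Novak are each a member of the cathedral chapter, so the next rule applies.
Ivanova and Novak both have date of consecration or institution 1 Aug 2010, so the next rule applies.
Among Ivanova and Novak, by years in holy orders (higher first): Ivanova (26 years) before Novak (21 years).
So Dimitriou takes precedence.

Dimitriou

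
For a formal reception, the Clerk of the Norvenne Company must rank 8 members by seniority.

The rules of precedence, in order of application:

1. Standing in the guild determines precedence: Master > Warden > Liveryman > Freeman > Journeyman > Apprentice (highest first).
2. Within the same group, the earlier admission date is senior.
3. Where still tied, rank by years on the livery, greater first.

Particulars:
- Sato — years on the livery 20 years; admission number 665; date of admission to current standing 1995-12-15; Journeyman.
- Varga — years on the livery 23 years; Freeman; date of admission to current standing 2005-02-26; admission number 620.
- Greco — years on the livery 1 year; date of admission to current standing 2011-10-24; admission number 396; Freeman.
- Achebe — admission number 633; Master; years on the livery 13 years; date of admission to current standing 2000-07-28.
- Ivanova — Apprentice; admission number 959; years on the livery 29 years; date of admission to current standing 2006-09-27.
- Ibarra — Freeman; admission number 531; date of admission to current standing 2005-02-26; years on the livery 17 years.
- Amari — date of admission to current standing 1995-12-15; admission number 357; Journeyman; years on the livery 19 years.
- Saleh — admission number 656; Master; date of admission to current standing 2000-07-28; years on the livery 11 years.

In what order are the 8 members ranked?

Achebe, Saleh, Varga, Ibarra, Greco, Sato, Amari, Ivanova

By standing in the guild: Achebe and Saleh (Master); then Varga, Ibarra and Greco (Freeman); then Sato and Amari (Journeyman); then Ivanova (Apprentice).
Achebe and Saleh both have date of admission to current standing 2000-07-28, so the next rule applies.
Among Achebe and Saleh, by years on the livery (higher first): Achebe (13 years) before Saleh (11 years).
Among Varga, Ibarra and Greco, by date of admission to current standing (earlier first): Varga and Ibarra (2005-02-26) before Greco (2011-10-24).
Among Varga and Ibarra, by years on the livery (higher first): Varga (23 years) before Ibarra (17 years).
Sato and Amari both have date of admission to current standing 1995-12-15, so the next rule applies.
Among Sato and Amari, by years on the livery (higher first): Sato (20 years) before Amari (19 years).
Full order: Achebe, Saleh, Varga, Ibarra, Greco, Sato, Amari, Ivanova.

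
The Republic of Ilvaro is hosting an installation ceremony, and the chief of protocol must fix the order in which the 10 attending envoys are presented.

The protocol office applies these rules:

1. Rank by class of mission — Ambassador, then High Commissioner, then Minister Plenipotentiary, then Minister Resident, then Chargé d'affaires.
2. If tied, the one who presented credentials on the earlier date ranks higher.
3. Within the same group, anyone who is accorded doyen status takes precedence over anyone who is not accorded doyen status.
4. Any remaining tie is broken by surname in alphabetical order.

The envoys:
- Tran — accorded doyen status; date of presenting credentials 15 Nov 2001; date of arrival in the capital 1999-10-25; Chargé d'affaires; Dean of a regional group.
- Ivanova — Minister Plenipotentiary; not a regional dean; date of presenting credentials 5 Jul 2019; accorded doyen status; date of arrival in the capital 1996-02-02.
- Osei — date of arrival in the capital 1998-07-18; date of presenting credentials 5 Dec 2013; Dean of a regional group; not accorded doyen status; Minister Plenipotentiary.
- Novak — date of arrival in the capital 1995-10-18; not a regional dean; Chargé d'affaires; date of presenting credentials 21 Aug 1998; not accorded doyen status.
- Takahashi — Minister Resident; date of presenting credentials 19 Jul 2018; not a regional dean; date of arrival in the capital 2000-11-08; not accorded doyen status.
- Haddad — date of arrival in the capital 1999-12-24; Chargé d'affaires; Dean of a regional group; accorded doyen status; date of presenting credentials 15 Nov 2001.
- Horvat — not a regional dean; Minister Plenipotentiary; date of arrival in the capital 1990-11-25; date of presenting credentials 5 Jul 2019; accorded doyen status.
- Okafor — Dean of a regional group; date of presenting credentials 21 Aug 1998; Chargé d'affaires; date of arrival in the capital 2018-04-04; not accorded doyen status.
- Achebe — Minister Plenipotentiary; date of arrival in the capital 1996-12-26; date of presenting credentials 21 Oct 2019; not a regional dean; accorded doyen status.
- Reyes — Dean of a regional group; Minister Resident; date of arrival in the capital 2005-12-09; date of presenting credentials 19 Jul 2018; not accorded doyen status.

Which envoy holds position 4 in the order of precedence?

Achebe

By class of mission: Osei, Horvat, Ivanova and Achebe (Minister Plenipotentiary); then Reyes and Takahashi (Minister Resident); then Novak, Okafor, Haddad and Tran (Chargé d'affaires).
Among Osei, Horvat, Ivanova and Achebe, by date of presenting credentials (earlier first): Osei (5 Dec 2013) before Horvat and Ivanova (5 Jul 2019) before Achebe (21 Oct 2019).
Horvat and Ivanova are each accorded doyen status, so the next rule applies.
Among Horvat and Ivanova, alphabetically by surname: Horvat before Ivanova.
Reyes and Takahashi both have date of presenting credentials 19 Jul 2018, so the next rule applies.
Reyes and Takahashi are each not accorded doyen status, so the next rule applies.
Among Reyes and Takahashi, alphabetically by surname: Reyes before Takahashi.
Among Novak, Okafor, Haddad and Tran, by date of presenting credentials (earlier first): Novak and Okafor (21 Aug 1998) before Haddad and Tran (15 Nov 2001).
Novak and Okafor are each not accorded doyen status, so the next rule applies.
Among Novak and Okafor, alphabetically by surname: Novak before Okafor.
Haddad and Tran are each accorded doyen status, so the next rule applies.
Among Haddad and Tran, alphabetically by surname: Haddad before Tran.
Order: Osei, Horvat, Ivanova, Achebe, Reyes, Takahashi, Novak, Okafor, Haddad, Tran.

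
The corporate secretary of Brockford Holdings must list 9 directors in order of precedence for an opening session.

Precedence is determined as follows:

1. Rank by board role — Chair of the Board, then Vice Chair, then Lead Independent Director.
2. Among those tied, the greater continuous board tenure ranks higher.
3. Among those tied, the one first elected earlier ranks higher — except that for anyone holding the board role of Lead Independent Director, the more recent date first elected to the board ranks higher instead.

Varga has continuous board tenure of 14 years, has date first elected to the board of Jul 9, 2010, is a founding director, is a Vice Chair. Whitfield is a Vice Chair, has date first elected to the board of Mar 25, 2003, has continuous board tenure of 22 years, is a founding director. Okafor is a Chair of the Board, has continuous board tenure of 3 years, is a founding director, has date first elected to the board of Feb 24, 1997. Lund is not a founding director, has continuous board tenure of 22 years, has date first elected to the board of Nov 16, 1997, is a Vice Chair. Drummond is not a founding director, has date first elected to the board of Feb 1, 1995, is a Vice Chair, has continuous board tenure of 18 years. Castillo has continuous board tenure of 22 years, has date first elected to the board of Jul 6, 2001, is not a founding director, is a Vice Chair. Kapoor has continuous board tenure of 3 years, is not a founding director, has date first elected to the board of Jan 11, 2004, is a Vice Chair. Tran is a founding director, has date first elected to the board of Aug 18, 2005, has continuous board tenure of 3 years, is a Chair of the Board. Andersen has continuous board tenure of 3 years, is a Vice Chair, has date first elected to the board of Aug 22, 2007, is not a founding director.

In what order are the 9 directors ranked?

By board role: Okafor and Tran (Chair of the Board); then Lund, Castillo, Whitfield, Drummond, Varga, Kapoor and Andersen (Vice Chair).
Okafor and Tran both have continuous board tenure 3 years, so the next rule applies.
Among Okafor and Tran, by date first elected to the board (earlier first): Okafor (Feb 24, 1997) before Tran (Aug 18, 2005).
Among Lund, Castillo, Whitfield, Drummond, Varga, Kapoor and Andersen, by continuous board tenure (higher first): Lund, Castillo and Whitfield (22 years) before Drummond (18 years) before Varga (14 years) before Kapoor and Andersen (3 years).
Among Lund, Castillo and Whitfield, by date first elected to the board (earlier first): Lund (Nov 16, 1997) before Castillo (Jul 6, 2001) before Whitfield (Mar 25, 2003).
Among Kapoor and Andersen, by date first elected to the board (earlier first): Kapoor (Jan 11, 2004) before Andersen (Aug 22, 2007).
Full order: Okafor, Tran, Lund, Castillo, Whitfield, Drummond, Varga, Kapoor, Andersen.

Okafor, Tran, Lund, Castillo, Whitfield, Drummond, Varga, Kapoor, Andersen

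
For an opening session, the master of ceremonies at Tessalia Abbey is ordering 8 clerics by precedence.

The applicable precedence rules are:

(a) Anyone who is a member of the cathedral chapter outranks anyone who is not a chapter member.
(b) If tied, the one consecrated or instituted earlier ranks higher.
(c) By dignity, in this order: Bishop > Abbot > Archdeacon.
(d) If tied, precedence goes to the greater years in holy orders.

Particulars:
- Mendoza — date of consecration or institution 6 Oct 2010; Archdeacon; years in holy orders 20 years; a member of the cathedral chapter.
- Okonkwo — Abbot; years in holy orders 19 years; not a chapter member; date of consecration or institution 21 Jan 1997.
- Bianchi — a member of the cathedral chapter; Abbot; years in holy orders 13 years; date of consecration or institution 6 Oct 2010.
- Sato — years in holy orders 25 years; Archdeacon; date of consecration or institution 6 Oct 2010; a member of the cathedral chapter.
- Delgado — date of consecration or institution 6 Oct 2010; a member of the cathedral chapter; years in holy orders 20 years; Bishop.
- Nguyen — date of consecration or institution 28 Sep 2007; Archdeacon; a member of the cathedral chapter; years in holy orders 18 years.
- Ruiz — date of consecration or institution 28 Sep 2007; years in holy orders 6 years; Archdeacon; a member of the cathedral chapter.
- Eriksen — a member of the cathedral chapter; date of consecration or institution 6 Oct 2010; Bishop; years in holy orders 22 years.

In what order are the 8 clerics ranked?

Nguyen, Ruiz, Eriksen, Delgado, Bianchi, Sato, Mendoza, Okonkwo

By the first rule: Nguyen, Ruiz, Eriksen, Delgado, Bianchi, Sato and Mendoza (each a member of the cathedral chapter); then Okonkwo (not a chapter member).
Among Nguyen, Ruiz, Eriksen, Delgado, Bianchi, Sato and Mendoza, by date of consecration or institution (earlier first): Nguyen and Ruiz (28 Sep 2007) before Eriksen, Delgado, Bianchi, Sato and Mendoza (6 Oct 2010).
Nguyen and Ruiz are each Archdeacon, so the next rule applies.
Among Nguyen and Ruiz, by years in holy orders (higher first): Nguyen (18 years) before Ruiz (6 years).
Among Eriksen, Delgado, Bianchi, Sato and Mendoza, by dignity: Eriksen and Delgado (Bishop) before Bianchi (Abbot) before Sato and Mendoza (Archdeacon).
Among Eriksen and Delgado, by years in holy orders (higher first): Eriksen (22 years) before Delgado (20 years).
Among Sato and Mendoza, by years in holy orders (higher first): Sato (25 years) before Mendoza (20 years).
Full order: Nguyen, Ruiz, Eriksen, Delgado, Bianchi, Sato, Mendoza, Okonkwo.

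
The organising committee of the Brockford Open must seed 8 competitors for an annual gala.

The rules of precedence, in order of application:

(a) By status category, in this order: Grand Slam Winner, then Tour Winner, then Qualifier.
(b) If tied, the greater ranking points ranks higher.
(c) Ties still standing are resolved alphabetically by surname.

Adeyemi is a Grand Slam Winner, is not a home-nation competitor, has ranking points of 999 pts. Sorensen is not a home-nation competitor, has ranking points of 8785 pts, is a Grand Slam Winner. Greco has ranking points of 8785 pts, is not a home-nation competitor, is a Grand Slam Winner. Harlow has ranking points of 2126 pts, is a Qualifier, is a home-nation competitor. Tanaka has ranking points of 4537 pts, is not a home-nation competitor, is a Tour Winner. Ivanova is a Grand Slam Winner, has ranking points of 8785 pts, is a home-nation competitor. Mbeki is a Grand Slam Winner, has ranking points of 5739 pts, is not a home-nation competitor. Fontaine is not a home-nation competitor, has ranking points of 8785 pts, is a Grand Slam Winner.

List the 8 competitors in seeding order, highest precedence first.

Fontaine, Greco, Ivanova, Sorensen, Mbeki, Adeyemi, Tanaka, Harlow

By status category: Fontaine, Greco, Ivanova, Sorensen, Mbeki and Adeyemi (Grand Slam Winner); then Tanaka (Tour Winner); then Harlow (Qualifier).
Among Fontaine, Greco, Ivanova, Sorensen, Mbeki and Adeyemi, by ranking points (higher first): Fontaine, Greco, Ivanova and Sorensen (8785 pts) before Mbeki (5739 pts) before Adeyemi (999 pts).
Among Fontaine, Greco, Ivanova and Sorensen, alphabetically by surname: Fontaine before Greco before Ivanova before Sorensen.
Full order: Fontaine, Greco, Ivanova, Sorensen, Mbeki, Adeyemi, Tanaka, Harlow.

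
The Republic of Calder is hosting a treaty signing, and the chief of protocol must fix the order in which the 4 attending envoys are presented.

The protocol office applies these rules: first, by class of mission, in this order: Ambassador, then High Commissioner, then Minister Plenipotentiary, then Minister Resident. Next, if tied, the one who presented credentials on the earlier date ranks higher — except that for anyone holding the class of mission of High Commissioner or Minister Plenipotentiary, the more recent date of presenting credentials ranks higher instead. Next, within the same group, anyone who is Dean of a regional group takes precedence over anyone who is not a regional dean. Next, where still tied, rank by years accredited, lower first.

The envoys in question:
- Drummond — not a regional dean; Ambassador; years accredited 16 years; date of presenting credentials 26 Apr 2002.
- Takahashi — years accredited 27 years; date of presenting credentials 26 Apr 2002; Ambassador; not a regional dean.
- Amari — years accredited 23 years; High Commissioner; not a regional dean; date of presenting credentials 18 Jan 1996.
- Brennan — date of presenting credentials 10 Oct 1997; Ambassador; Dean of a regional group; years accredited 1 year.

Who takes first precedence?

Brennan

By class of mission: Brennan, Drummond and Takahashi (Ambassador); then Amari (High Commissioner).
Among Brennan, Drummond and Takahashi, by date of presenting credentials (earlier first): Brennan (10 Oct 1997) before Drummond and Takahashi (26 Apr 2002).
Drummond and Takahashi are each not a regional dean, so the next rule applies.
Among Drummond and Takahashi, by years accredited (lower first): Drummond (16 years) before Takahashi (27 years).
Order: Brennan, Drummond, Takahashi, Amari.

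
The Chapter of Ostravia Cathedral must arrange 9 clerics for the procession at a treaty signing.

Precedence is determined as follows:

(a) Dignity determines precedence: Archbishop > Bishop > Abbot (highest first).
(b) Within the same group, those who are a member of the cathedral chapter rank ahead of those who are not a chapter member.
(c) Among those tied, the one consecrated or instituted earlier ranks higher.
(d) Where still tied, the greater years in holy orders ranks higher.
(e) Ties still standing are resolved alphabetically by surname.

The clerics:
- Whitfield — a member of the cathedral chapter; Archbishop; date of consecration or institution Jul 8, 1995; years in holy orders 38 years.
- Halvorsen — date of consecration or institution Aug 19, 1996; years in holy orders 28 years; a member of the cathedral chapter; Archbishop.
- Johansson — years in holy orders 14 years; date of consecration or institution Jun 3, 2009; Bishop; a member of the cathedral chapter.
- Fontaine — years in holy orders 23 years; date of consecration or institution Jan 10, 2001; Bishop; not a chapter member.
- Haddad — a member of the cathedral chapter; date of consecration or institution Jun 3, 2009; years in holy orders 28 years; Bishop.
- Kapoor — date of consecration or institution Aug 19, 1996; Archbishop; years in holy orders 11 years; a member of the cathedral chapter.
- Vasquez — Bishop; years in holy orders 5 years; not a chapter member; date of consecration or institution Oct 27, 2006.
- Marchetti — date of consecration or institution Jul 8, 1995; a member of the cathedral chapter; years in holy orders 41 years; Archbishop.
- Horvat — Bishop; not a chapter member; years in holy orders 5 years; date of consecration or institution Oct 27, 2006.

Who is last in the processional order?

By dignity: Marchetti, Whitfield, Halvorsen and Kapoor (Archbishop); then Haddad, Johansson, Fontaine, Horvat and Vasquez (Bishop).
Marchetti, Whitfield, Halvorsen and Kapoor are each a member of the cathedral chapter, so the next rule applies.
Among Marchetti, Whitfield, Halvorsen and Kapoor, by date of consecration or institution (earlier first): Marchetti and Whitfield (Jul 8, 1995) before Halvorsen and Kapoor (Aug 19, 1996).
Among Marchetti and Whitfield, by years in holy orders (higher first): Marchetti (41 years) before Whitfield (38 years).
Among Halvorsen and Kapoor, by years in holy orders (higher first): Halvorsen (28 years) before Kapoor (11 years).
Among Haddad, Johansson, Fontaine, Horvat and Vasquez, a member of the cathedral chapter before not a chapter member: Haddad and Johansson (a member of the cathedral chapter) before Fontaine, Horvat and Vasquez (not a chapter member).
Haddad and Johansson both have date of consecration or institution Jun 3, 2009, so the next rule applies.
Among Haddad and Johansson, by years in holy orders (higher first): Haddad (28 years) before Johansson (14 years).
Among Fontaine, Horvat and Vasquez, by date of consecration or institution (earlier first): Fontaine (Jan 10, 2001) before Horvat and Vasquez (Oct 27, 2006).
Horvat and Vasquez both have years in holy orders 5 years, so the next rule applies.
Among Horvat and Vasquez, alphabetically by surname: Horvat before Vasquez.
Order: Marchetti, Whitfield, Halvorsen, Kapoor, Haddad, Johansson, Fontaine, Horvat, Vasquez.

Vasquez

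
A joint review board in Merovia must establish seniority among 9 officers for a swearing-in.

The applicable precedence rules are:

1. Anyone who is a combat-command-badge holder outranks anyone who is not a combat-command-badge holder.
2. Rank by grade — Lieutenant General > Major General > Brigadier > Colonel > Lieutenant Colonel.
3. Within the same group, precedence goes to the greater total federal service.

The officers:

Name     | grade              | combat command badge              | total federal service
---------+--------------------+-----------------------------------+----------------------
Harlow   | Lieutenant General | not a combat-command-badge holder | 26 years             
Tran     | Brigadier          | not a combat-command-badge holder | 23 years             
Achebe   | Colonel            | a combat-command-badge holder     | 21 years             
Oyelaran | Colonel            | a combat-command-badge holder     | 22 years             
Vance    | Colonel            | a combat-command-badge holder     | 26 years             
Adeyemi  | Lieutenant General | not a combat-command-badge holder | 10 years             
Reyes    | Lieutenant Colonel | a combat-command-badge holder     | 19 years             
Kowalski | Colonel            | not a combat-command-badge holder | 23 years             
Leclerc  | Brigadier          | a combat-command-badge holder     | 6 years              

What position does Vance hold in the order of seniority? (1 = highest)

By the first rule: Leclerc, Vance, Oyelaran, Achebe and Reyes (each a combat-command-badge holder); then Harlow, Adeyemi, Tran and Kowalski (each not a combat-command-badge holder).
Among Leclerc, Vance, Oyelaran, Achebe and Reyes, by grade: Leclerc (Brigadier) before Vance, Oyelaran and Achebe (Colonel) before Reyes (Lieutenant Colonel).
Among Vance, Oyelaran and Achebe, by total federal service (higher first): Vance (26 years) before Oyelaran (22 years) before Achebe (21 years).
Among Harlow, Adeyemi, Tran and Kowalski, by grade: Harlow and Adeyemi (Lieutenant General) before Tran (Brigadier) before Kowalski (Colonel).
Among Harlow and Adeyemi, by total federal service (higher first): Harlow (26 years) before Adeyemi (10 years).
Order: Leclerc, Vance, Oyelaran, Achebe, Reyes, Harlow, Adeyemi, Tran, Kowalski. So position 2.

2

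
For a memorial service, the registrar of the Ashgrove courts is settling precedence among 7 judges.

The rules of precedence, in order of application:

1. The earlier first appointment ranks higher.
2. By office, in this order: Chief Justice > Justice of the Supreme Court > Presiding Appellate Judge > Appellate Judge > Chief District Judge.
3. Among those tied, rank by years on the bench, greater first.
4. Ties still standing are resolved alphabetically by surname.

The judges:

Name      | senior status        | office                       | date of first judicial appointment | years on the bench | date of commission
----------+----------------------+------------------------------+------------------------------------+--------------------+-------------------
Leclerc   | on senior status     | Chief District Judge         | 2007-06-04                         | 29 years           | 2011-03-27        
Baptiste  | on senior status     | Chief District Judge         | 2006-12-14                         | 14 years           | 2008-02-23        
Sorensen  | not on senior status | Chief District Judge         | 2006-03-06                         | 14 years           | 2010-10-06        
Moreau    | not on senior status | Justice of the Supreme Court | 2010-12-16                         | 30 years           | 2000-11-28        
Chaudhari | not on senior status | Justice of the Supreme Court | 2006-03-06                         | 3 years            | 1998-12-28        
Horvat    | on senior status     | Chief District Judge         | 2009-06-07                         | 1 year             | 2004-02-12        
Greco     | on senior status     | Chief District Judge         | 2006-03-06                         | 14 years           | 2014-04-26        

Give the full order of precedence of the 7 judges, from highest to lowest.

By date of first judicial appointment (earlier first): Chaudhari, Greco and Sorensen (each 2006-03-06); then Baptiste (2006-12-14); then Leclerc (2007-06-04); then Horvat (2009-06-07); then Moreau (2010-12-16).
Among Chaudhari, Greco and Sorensen, by office: Chaudhari (Justice of the Supreme Court) before Greco and Sorensen (Chief District Judge).
Greco and Sorensen both have years on the bench 14 years, so the next rule applies.
Among Greco and Sorensen, alphabetically by surname: Greco before Sorensen.
Full order: Chaudhari, Greco, Sorensen, Baptiste, Leclerc, Horvat, Moreau.

Chaudhari, Greco, Sorensen, Baptiste, Leclerc, Horvat, Moreau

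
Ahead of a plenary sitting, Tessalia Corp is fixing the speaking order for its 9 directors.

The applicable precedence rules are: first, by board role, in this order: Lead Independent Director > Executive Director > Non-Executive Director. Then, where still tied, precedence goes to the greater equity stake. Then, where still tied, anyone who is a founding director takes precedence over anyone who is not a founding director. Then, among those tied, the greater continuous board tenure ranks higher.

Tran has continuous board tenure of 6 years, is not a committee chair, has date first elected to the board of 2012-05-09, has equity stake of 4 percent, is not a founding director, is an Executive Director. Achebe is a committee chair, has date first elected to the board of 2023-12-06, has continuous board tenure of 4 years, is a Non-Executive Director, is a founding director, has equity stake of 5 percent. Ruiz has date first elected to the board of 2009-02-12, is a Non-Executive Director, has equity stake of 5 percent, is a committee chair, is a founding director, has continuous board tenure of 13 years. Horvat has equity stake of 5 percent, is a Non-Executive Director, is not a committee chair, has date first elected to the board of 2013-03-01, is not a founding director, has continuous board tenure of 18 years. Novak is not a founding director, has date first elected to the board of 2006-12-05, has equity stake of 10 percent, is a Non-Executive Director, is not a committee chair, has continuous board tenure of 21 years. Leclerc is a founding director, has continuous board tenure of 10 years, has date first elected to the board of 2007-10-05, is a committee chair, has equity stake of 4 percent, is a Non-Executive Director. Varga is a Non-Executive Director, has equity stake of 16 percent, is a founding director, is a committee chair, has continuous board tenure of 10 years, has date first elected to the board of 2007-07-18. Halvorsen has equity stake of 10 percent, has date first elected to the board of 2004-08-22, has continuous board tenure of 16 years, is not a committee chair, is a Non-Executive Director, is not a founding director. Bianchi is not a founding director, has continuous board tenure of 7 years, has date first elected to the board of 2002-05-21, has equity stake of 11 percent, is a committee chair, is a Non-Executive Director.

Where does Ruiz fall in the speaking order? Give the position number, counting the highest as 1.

6

By board role: Tran (Executive Director); then Varga, Bianchi, Novak, Halvorsen, Ruiz, Achebe, Horvat and Leclerc (Non-Executive Director).
Among Varga, Bianchi, Novak, Halvorsen, Ruiz, Achebe, Horvat and Leclerc, by equity stake (higher first): Varga (16 percent) before Bianchi (11 percent) before Novak and Halvorsen (10 percent) before Ruiz, Achebe and Horvat (5 percent) before Leclerc (4 percent).
Novak and Halvorsen are each not a founding director, so the next rule applies.
Among Novak and Halvorsen, by continuous board tenure (higher first): Novak (21 years) before Halvorsen (16 years).
Among Ruiz, Achebe and Horvat, a founding director before not a founding director: Ruiz and Achebe (a founding director) before Horvat (not a founding director).
Among Ruiz and Achebe, by continuous board tenure (higher first): Ruiz (13 years) before Achebe (4 years).
Order: Tran, Varga, Bianchi, Novak, Halvorsen, Ruiz, Achebe, Horvat, Leclerc. So position 6.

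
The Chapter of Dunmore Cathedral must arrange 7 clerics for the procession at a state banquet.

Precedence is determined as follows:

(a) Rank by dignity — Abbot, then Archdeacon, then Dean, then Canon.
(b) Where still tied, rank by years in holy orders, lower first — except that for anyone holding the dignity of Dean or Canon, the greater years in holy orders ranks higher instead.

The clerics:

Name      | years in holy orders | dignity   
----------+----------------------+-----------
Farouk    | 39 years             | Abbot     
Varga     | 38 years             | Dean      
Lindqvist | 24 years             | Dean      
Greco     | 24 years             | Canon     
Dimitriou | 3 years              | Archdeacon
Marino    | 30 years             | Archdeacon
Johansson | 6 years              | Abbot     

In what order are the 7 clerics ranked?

By dignity: Johansson and Farouk (Abbot); then Dimitriou and Marino (Archdeacon); then Varga and Lindqvist (Dean); then Greco (Canon).
Among Johansson and Farouk, by years in holy orders (lower first): Johansson (6 years) before Farouk (39 years).
Among Dimitriou and Marino, by years in holy orders (lower first): Dimitriou (3 years) before Marino (30 years).
Among Varga and Lindqvist, by years in holy orders (higher first) (reversed rule for this group): Varga (38 years) before Lindqvist (24 years).
Full order: Johansson, Farouk, Dimitriou, Marino, Varga, Lindqvist, Greco.

Johansson, Farouk, Dimitriou, Marino, Varga, Lindqvist, Greco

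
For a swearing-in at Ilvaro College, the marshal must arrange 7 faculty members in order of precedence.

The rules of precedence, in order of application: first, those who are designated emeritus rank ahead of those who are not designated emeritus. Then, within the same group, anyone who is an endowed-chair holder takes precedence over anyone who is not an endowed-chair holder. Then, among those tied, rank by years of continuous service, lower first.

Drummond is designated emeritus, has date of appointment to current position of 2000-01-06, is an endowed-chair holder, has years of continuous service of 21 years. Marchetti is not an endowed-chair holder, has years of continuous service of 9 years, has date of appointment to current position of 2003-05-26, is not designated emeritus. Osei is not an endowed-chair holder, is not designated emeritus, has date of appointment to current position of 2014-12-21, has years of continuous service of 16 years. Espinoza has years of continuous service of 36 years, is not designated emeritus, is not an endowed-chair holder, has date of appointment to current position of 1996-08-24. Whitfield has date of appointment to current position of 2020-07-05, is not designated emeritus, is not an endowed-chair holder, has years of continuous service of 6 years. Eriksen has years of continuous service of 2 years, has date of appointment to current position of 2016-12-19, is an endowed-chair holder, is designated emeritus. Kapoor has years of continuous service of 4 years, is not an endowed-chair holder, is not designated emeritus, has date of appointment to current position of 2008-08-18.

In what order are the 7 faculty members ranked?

Eriksen, Drummond, Kapoor, Whitfield, Marchetti, Osei, Espinoza

By the first rule: Eriksen and Drummond (both designated emeritus); then Kapoor, Whitfield, Marchetti, Osei and Espinoza (each not designated emeritus).
Eriksen and Drummond are each an endowed-chair holder, so the next rule applies.
Among Eriksen and Drummond, by years of continuous service (lower first): Eriksen (2 years) before Drummond (21 years).
Kapoor, Whitfield, Marchetti, Osei and Espinoza are each not an endowed-chair holder, so the next rule applies.
Among Kapoor, Whitfield, Marchetti, Osei and Espinoza, by years of continuous service (lower first): Kapoor (4 years) before Whitfield (6 years) before Marchetti (9 years) before Osei (16 years) before Espinoza (36 years).
Full order: Eriksen, Drummond, Kapoor, Whitfield, Marchetti, Osei, Espinoza.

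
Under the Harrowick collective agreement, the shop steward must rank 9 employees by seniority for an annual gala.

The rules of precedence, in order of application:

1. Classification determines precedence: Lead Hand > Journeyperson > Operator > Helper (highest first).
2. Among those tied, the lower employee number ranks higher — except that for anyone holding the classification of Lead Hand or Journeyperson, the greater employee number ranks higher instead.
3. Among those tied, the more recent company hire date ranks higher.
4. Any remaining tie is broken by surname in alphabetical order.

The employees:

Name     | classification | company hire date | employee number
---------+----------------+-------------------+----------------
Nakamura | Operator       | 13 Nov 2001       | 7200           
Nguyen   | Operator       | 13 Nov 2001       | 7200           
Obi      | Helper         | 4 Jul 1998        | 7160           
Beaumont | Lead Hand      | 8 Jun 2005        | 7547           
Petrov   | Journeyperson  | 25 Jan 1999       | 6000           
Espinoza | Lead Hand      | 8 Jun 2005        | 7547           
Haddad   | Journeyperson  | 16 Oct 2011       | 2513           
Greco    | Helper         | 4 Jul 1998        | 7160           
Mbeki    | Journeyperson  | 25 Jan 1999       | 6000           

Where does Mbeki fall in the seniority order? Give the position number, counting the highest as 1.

3

By classification: Beaumont and Espinoza (Lead Hand); then Mbeki, Petrov and Haddad (Journeyperson); then Nakamura and Nguyen (Operator); then Greco and Obi (Helper).
Beaumont and Espinoza both have employee number 7547, so the next rule applies.
Beaumont and Espinoza both have company hire date 8 Jun 2005, so the next rule applies.
Among Beaumont and Espinoza, alphabetically by surname: Beaumont before Espinoza.
Among Mbeki, Petrov and Haddad, by employee number (higher first) (reversed rule for this group): Mbeki and Petrov (6000) before Haddad (2513).
Mbeki and Petrov both have company hire date 25 Jan 1999, so the next rule applies.
Among Mbeki and Petrov, alphabetically by surname: Mbeki before Petrov.
Nakamura and Nguyen both have employee number 7200, so the next rule applies.
Nakamura and Nguyen both have company hire date 13 Nov 2001, so the next rule applies.
Among Nakamura and Nguyen, alphabetically by surname: Nakamura before Nguyen.
Greco and Obi both have employee number 7160, so the next rule applies.
Greco and Obi both have company hire date 4 Jul 1998, so the next rule applies.
Among Greco and Obi, alphabetically by surname: Greco before Obi.
Order: Beaumont, Espinoza, Mbeki, Petrov, Haddad, Nakamura, Nguyen, Greco, Obi. So position 3.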